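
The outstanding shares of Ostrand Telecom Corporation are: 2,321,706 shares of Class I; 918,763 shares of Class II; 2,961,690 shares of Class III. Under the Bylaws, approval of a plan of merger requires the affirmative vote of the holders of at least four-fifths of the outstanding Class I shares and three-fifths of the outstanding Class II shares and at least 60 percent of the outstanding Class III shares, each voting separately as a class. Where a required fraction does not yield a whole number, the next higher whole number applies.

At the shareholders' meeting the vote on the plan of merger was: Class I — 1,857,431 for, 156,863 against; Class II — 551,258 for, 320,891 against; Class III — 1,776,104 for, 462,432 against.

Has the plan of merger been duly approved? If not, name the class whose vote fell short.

Not approved — the Class III shares did not give the required vote.

Class I: 4/5 of 2321706 = 1857364.80, rounded up to 1857365; 1,857,365 required, 1,857,431 in favor — approved.
Class II: 3/5 of 918763 = 551257.80, rounded up to 551258; 551,258 required, 551,258 in favor — approved.
Class III: 3/5 of 2961690 = 1777014; 1,777,014 required, 1,776,104 in favor — not approved.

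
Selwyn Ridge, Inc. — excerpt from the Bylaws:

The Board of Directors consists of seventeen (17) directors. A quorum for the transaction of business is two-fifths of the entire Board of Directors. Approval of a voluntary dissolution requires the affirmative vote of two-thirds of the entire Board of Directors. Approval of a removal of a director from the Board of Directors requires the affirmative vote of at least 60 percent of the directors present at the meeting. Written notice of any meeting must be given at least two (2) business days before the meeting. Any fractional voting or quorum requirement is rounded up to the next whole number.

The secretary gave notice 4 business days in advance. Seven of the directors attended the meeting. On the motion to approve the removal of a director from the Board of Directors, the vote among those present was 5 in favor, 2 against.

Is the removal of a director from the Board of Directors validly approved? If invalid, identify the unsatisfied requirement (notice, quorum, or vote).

Valid — all requirements satisfied.

Notice: 4 business days given; 2 required (4 ≥ 2). Satisfied.
Quorum: 7 present; quorum is 7. Satisfied.
Vote: the removal of a director from the Board of Directors requires three-fifths of the directors present (7). 3/5 of 7 = 4.20, rounded up to 5, so 5 affirmative votes are needed; 5 voted in favor. Satisfied.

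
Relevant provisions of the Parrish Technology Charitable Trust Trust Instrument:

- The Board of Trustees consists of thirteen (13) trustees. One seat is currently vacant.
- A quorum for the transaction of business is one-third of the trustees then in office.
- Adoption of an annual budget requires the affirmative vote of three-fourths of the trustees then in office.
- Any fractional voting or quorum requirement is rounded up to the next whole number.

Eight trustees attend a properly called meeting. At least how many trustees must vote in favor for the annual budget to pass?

9

The annual budget requires three-fourths of the trustees then in office (12).
3/4 of 12 = 9.
(Only 8 can vote, so the annual budget cannot pass at this meeting, but the required vote is still 9.)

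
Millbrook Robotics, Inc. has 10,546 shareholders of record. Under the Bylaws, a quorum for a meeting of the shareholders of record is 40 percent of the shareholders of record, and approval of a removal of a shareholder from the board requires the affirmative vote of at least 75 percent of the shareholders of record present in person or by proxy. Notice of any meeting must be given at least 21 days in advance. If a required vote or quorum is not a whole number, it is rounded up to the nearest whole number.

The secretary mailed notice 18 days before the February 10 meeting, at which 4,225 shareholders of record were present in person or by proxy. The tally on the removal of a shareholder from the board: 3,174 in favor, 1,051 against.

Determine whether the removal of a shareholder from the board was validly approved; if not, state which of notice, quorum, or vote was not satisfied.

Invalid — notice requirement not satisfied.

Notice: 18 days given; 21 required. Not satisfied.
Quorum: 40% of 10,546 = 4,218.40, rounded up to 4,219; 4,225 present. Satisfied.
Vote: requires three-fourths of those present (4,225); 3/4 of 4225 = 3168.75, rounded up to 3169, so 3,169 needed; 3,174 in favor. Satisfied.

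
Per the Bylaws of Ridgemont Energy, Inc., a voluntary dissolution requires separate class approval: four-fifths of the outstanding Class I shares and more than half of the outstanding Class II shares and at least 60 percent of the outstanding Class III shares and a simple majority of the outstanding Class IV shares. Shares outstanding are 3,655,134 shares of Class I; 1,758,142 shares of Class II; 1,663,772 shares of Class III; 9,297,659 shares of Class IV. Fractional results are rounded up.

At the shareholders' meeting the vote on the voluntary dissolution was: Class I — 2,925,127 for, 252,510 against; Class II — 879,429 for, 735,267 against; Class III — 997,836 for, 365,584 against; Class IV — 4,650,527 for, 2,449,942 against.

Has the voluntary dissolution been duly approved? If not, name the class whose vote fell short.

Not approved — the Class III shares did not give the required vote.

Class I: 4/5 of 3655134 = 2924107.20, rounded up to 2924108; 2,924,108 required, 2,925,127 in favor — approved.
Class II: a majority of 1758142 is 879072; 879,072 required, 879,429 in favor — approved.
Class III: 3/5 of 1663772 = 998263.20, rounded up to 998264; 998,264 required, 997,836 in favor — not approved.
Class IV: a majority of 9297659 is 4648830; 4,648,830 required, 4,650,527 in favor — approved.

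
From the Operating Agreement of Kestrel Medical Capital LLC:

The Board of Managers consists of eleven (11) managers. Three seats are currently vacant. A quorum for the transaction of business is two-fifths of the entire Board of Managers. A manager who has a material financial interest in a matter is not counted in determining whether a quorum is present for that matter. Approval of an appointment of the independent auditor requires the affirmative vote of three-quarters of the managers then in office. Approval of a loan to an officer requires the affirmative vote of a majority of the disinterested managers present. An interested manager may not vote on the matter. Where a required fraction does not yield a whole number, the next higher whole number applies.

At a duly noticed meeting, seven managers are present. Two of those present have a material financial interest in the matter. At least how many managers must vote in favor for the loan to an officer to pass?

The loan to an officer requires a majority of the disinterested managers present (7 − 2 = 5).
A majority of 5 is 3.

3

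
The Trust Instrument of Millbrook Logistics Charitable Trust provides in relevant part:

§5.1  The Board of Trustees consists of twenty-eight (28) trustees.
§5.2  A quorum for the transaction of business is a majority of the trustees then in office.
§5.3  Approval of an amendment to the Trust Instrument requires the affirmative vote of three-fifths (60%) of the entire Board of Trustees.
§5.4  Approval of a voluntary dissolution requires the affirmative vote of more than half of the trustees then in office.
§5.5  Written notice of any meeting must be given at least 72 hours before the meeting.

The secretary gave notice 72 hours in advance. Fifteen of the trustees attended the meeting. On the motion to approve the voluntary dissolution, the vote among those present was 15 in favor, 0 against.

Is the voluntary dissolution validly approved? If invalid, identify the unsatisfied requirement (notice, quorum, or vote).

Valid — all requirements satisfied.

Notice: 72 hours given; 72 required (72 ≥ 72). Satisfied.
Quorum: 15 present; quorum is 15. Satisfied.
Vote: the voluntary dissolution requires a majority of the trustees then in office (28). A majority of 28 is 15, so 15 affirmative votes are needed; 15 voted in favor. Satisfied.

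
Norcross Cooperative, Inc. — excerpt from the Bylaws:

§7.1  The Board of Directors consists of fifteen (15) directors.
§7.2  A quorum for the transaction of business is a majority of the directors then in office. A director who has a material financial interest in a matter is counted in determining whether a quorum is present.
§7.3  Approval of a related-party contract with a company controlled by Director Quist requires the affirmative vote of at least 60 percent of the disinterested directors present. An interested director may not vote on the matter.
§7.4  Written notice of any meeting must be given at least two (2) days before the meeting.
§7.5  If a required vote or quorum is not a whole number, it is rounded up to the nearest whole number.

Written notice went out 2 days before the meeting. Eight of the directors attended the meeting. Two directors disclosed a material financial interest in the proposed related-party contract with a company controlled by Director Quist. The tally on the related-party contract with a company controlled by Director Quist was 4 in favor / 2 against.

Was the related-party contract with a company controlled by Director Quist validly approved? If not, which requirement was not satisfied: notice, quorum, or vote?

Valid — all requirements satisfied.

Notice: 2 days given; 2 required (2 ≥ 2). Satisfied.
Quorum: 8 present (interested directors count toward quorum); quorum is 8. Satisfied.
Vote: the related-party contract with a company controlled by Director Quist requires three-fifths of the disinterested directors present (8 − 2 = 6). 3/5 of 6 = 3.60, rounded up to 4, so 4 affirmative votes are needed; 4 voted in favor. Satisfied.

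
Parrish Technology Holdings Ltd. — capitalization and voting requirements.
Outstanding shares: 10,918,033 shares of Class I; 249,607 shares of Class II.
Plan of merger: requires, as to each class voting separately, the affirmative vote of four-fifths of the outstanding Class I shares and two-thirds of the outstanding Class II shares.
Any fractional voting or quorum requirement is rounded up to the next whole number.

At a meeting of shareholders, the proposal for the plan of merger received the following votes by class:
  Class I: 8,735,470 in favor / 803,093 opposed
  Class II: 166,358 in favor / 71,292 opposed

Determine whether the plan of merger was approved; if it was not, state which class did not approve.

Not approved — the Class II shares did not give the required vote.

Class I: 4/5 of 10918033 = 8734426.40, rounded up to 8734427; 8,734,427 required, 8,735,470 in favor — approved.
Class II: 2/3 of 249607 = 166404.67, rounded up to 166405; 166,405 required, 166,358 in favor — not approved.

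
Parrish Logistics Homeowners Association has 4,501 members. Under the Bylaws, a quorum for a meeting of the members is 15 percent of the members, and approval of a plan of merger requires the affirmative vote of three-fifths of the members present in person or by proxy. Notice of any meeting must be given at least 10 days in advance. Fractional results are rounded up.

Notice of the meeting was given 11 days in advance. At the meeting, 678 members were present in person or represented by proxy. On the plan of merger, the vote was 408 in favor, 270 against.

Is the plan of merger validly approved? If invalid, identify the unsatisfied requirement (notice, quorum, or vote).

Valid — all requirements satisfied.

Notice: 11 days given; 10 required. Satisfied.
Quorum: 15% of 4,501 = 675.15, rounded up to 676; 678 present. Satisfied.
Vote: requires three-fifths of those present (678); 3/5 of 678 = 406.80, rounded up to 407, so 407 needed; 408 in favor. Satisfied.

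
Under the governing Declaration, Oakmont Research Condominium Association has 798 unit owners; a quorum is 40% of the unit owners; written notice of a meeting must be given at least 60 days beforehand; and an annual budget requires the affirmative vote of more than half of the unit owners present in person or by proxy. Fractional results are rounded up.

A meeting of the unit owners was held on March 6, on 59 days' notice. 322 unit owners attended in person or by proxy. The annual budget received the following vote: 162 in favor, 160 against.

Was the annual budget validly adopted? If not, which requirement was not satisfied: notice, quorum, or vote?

Notice: 59 days given; 60 required. Not satisfied.
Quorum: 40% of 798 = 319.20, rounded up to 320; 322 present. Satisfied.
Vote: requires a majority of those present (322); a majority of 322 is 162, so 162 needed; 162 in favor. Satisfied.

Invalid — notice requirement not satisfied.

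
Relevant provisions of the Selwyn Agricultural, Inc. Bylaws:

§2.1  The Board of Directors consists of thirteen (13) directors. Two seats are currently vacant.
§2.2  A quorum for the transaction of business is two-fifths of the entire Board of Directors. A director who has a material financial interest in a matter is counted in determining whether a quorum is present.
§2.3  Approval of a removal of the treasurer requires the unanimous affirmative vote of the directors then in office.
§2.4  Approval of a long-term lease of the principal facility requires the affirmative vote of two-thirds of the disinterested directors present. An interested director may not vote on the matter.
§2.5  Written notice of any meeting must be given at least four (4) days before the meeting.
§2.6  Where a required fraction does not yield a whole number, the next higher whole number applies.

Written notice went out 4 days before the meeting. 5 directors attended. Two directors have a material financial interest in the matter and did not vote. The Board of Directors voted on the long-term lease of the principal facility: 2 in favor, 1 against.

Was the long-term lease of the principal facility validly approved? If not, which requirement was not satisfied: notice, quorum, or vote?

Notice: 4 days given; 4 required (4 ≥ 4). Satisfied.
Quorum: 5 present (interested directors count toward quorum); quorum is 6. Not satisfied.
Vote: the long-term lease of the principal facility requires two-thirds of the disinterested directors present (5 − 2 = 3). 2/3 of 3 = 2, so 2 affirmative votes are needed; 2 voted in favor. Satisfied. (Moot — without a quorum no business can be validly transacted.)

Invalid — quorum requirement not satisfied.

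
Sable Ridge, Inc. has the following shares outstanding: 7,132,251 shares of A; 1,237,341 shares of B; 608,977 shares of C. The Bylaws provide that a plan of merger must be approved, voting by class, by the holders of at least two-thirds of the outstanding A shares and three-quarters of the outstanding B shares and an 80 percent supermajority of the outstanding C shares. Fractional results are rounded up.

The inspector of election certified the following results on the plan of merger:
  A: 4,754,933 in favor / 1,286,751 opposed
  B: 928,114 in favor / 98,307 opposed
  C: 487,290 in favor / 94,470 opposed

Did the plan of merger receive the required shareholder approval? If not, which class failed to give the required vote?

A: 2/3 of 7132251 = 4754834; 4,754,834 required, 4,754,933 in favor — approved.
B: 3/4 of 1237341 = 928005.75, rounded up to 928006; 928,006 required, 928,114 in favor — approved.
C: 4/5 of 608977 = 487181.60, rounded up to 487182; 487,182 required, 487,290 in favor — approved.

Approved — every class gave the required vote.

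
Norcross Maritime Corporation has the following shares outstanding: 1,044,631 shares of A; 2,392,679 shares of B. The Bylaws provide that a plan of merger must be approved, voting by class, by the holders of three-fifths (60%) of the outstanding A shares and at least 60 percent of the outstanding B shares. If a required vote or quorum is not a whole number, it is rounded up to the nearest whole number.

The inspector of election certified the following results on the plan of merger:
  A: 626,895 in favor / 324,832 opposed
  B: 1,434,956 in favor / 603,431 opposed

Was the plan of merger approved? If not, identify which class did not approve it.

A: 3/5 of 1044631 = 626778.60, rounded up to 626779; 626,779 required, 626,895 in favor — approved.
B: 3/5 of 2392679 = 1435607.40, rounded up to 1435608; 1,435,608 required, 1,434,956 in favor — not approved.

Not approved — the B shares did not give the required vote.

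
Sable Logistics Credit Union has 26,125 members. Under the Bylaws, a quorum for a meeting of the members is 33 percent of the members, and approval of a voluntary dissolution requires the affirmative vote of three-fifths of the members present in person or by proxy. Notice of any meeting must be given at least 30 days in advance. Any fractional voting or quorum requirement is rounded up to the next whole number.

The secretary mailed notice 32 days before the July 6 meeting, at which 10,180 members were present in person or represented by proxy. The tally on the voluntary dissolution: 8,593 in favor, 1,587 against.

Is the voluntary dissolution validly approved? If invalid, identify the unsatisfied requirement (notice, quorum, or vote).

Valid — all requirements satisfied.

Notice: 32 days given; 30 required. Satisfied.
Quorum: 33% of 26,125 = 8,621.25, rounded up to 8,622; 10,180 present. Satisfied.
Vote: requires three-fifths of those present (10,180); 3/5 of 10180 = 6108, so 6,108 needed; 8,593 in favor. Satisfied.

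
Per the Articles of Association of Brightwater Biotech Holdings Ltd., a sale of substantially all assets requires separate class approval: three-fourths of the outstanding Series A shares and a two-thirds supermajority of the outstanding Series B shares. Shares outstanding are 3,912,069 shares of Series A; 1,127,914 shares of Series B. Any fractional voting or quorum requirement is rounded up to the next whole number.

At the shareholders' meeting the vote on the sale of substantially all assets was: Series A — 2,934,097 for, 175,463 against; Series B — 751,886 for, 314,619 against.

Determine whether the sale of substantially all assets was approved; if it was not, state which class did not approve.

Not approved — the Series B shares did not give the required vote.

Series A: 3/4 of 3912069 = 2934051.75, rounded up to 2934052; 2,934,052 required, 2,934,097 in favor — approved.
Series B: 2/3 of 1127914 = 751942.67, rounded up to 751943; 751,943 required, 751,886 in favor — not approved.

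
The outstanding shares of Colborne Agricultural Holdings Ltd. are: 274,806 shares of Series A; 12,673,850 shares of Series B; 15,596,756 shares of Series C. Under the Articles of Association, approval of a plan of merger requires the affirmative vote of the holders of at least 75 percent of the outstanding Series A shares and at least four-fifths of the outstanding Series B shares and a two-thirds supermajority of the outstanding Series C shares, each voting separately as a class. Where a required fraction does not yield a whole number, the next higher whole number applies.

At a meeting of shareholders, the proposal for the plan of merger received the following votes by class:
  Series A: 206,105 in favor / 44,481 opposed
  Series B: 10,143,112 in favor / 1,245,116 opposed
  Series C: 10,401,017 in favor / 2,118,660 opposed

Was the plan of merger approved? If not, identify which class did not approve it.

Approved — every class gave the required vote.

Series A: 3/4 of 274806 = 206104.50, rounded up to 206105; 206,105 required, 206,105 in favor — approved.
Series B: 4/5 of 12673850 = 10139080; 10,139,080 required, 10,143,112 in favor — approved.
Series C: 2/3 of 15596756 = 10397837.33, rounded up to 10397838; 10,397,838 required, 10,401,017 in favor — approved.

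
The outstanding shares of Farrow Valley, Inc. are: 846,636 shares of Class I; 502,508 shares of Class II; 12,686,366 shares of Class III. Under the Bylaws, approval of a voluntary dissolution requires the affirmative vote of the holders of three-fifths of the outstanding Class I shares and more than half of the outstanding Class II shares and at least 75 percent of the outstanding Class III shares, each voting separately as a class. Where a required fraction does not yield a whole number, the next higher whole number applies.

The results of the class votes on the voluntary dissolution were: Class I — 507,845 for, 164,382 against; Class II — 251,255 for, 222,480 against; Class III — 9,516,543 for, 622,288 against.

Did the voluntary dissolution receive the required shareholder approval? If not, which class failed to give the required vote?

Class I: 3/5 of 846636 = 507981.60, rounded up to 507982; 507,982 required, 507,845 in favor — not approved.
Class II: a majority of 502508 is 251255; 251,255 required, 251,255 in favor — approved.
Class III: 3/4 of 12686366 = 9514774.50, rounded up to 9514775; 9,514,775 required, 9,516,543 in favor — approved.

Not approved — the Class I shares did not give the required vote.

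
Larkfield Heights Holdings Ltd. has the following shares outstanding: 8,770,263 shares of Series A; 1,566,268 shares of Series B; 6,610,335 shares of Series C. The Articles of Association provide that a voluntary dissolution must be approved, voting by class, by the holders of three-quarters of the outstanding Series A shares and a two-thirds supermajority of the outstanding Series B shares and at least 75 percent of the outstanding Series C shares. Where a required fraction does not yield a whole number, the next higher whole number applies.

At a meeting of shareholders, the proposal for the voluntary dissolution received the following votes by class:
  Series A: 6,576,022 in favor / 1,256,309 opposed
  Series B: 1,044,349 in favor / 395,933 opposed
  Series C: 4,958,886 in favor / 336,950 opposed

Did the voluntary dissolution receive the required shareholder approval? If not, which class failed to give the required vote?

Series A: 3/4 of 8770263 = 6577697.25, rounded up to 6577698; 6,577,698 required, 6,576,022 in favor — not approved.
Series B: 2/3 of 1566268 = 1044178.67, rounded up to 1044179; 1,044,179 required, 1,044,349 in favor — approved.
Series C: 3/4 of 6610335 = 4957751.25, rounded up to 4957752; 4,957,752 required, 4,958,886 in favor — approved.

Not approved — the Series A shares did not give the required vote.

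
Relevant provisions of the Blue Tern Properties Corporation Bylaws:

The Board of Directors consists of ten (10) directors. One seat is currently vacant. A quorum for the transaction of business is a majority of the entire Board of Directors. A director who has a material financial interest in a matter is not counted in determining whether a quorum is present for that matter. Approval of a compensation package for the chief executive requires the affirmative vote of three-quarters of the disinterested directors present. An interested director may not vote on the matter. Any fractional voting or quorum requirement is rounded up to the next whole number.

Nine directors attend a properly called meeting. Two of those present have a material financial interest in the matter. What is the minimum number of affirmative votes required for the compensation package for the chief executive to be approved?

6

The compensation package for the chief executive requires three-fourths of the disinterested directors present (9 − 2 = 7).
3/4 of 7 = 5.25, rounded up to 6.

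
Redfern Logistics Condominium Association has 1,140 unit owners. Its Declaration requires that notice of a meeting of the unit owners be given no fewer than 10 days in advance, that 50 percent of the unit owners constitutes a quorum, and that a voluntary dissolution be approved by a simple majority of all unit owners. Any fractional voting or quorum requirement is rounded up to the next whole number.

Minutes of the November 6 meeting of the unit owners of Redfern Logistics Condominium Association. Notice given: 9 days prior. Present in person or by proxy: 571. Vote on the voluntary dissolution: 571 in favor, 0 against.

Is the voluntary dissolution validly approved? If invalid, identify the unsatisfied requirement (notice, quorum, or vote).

Notice: 9 days given; 10 required. Not satisfied.
Quorum: 50% of 1,140 = 570; 571 present. Satisfied.
Vote: requires a majority of all unit owners (1,140); a majority of 1140 is 571, so 571 needed; 571 in favor. Satisfied.

Invalid — notice requirement not satisfied.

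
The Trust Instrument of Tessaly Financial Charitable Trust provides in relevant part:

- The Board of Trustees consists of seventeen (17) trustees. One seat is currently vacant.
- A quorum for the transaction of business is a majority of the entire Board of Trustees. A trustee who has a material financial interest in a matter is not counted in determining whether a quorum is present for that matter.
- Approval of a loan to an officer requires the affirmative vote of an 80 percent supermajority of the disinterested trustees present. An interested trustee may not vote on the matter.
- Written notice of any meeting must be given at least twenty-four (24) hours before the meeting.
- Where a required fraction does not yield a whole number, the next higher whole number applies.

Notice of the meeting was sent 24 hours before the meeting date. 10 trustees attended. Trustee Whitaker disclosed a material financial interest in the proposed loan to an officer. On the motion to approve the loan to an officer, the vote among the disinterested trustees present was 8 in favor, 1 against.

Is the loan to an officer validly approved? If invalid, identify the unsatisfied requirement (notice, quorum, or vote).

Valid — all requirements satisfied.

Notice: 24 hours given; 24 required (24 ≥ 24). Satisfied.
Quorum: 10 present, but the 1 interested trustee does not count, leaving 9. Quorum is 9. Satisfied.
Vote: the loan to an officer requires four-fifths of the disinterested trustees present (10 − 1 = 9). 4/5 of 9 = 7.20, rounded up to 8, so 8 affirmative votes are needed; 8 voted in favor. Satisfied.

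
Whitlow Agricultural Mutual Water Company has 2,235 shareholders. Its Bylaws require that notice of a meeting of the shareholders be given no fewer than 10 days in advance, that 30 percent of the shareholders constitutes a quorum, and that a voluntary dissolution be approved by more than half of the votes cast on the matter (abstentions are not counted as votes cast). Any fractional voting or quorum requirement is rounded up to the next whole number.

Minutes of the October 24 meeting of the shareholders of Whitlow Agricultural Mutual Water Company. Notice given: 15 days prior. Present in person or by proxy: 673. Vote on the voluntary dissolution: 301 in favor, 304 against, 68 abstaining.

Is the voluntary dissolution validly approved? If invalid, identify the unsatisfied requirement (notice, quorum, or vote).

Notice: 15 days given; 10 required. Satisfied.
Quorum: 30% of 2,235 = 670.50, rounded up to 671; 673 present. Satisfied.
Vote: requires a majority of the votes cast (673 − 68 abstaining = 605); a majority of 605 is 303, so 303 needed; 301 in favor. Not satisfied.

Invalid — vote requirement not satisfied.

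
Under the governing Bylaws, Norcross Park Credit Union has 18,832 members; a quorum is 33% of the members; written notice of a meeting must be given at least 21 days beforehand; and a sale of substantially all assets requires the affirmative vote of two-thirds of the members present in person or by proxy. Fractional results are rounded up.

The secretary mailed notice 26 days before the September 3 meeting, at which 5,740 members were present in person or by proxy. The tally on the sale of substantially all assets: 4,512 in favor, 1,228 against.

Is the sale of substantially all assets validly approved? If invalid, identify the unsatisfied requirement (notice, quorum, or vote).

Notice: 26 days given; 21 required. Satisfied.
Quorum: 33% of 18,832 = 6,214.56, rounded up to 6,215; 5,740 present. Not satisfied.
Vote: requires two-thirds of those present (5,740); 2/3 of 5740 = 3826.67, rounded up to 3827, so 3,827 needed; 4,512 in favor. Satisfied.

Invalid — quorum requirement not satisfied.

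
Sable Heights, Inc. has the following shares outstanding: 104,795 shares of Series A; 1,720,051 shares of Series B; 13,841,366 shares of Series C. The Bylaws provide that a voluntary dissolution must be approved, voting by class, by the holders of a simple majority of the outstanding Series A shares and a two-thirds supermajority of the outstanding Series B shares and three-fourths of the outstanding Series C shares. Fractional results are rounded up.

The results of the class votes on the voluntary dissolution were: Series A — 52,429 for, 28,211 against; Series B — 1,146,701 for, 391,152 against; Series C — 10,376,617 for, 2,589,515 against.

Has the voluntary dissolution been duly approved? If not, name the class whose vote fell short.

Not approved — the Series C shares did not give the required vote.

Series A: a majority of 104795 is 52398; 52,398 required, 52,429 in favor — approved.
Series B: 2/3 of 1720051 = 1146700.67, rounded up to 1146701; 1,146,701 required, 1,146,701 in favor — approved.
Series C: 3/4 of 13841366 = 10381024.50, rounded up to 10381025; 10,381,025 required, 10,376,617 in favor — not approved.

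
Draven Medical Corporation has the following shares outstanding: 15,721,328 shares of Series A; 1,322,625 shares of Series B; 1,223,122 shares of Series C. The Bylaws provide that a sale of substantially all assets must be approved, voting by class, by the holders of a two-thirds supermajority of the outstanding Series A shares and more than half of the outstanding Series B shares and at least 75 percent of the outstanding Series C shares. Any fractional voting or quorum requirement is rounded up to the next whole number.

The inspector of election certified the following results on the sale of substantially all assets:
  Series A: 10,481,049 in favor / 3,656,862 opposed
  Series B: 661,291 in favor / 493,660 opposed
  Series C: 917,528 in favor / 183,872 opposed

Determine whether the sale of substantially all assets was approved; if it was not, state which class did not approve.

Series A: 2/3 of 15721328 = 10480885.33, rounded up to 10480886; 10,480,886 required, 10,481,049 in favor — approved.
Series B: a majority of 1322625 is 661313; 661,313 required, 661,291 in favor — not approved.
Series C: 3/4 of 1223122 = 917341.50, rounded up to 917342; 917,342 required, 917,528 in favor — approved.

Not approved — the Series B shares did not give the required vote.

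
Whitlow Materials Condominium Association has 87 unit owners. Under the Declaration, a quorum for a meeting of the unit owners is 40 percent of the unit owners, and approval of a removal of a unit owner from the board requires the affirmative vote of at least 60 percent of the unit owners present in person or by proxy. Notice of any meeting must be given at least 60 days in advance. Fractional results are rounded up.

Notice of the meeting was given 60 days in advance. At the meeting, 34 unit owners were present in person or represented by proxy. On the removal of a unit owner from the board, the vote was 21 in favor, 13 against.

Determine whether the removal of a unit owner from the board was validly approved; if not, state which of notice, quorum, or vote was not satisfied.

Invalid — quorum requirement not satisfied.

Notice: 60 days given; 60 required. Satisfied.
Quorum: 40% of 87 = 34.80, rounded up to 35; 34 present. Not satisfied.
Vote: requires three-fifths of those present (34); 3/5 of 34 = 20.40, rounded up to 21, so 21 needed; 21 in favor. Satisfied.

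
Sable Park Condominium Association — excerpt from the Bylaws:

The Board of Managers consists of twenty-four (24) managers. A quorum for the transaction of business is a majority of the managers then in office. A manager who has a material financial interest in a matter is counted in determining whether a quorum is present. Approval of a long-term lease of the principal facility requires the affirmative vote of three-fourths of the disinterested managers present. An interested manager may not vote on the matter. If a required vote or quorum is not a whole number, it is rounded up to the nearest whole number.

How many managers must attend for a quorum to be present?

13

A majority of 24 is 13.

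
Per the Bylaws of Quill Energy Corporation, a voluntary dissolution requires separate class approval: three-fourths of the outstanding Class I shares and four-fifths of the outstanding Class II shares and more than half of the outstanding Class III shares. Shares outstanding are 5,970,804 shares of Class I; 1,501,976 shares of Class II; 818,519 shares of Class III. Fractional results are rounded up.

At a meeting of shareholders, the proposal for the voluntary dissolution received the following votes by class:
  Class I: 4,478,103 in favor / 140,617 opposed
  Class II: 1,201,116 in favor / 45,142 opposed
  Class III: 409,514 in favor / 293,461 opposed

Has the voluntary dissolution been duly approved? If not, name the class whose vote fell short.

Not approved — the Class II shares did not give the required vote.

Class I: 3/4 of 5970804 = 4478103; 4,478,103 required, 4,478,103 in favor — approved.
Class II: 4/5 of 1501976 = 1201580.80, rounded up to 1201581; 1,201,581 required, 1,201,116 in favor — not approved.
Class III: a majority of 818519 is 409260; 409,260 required, 409,514 in favor — approved.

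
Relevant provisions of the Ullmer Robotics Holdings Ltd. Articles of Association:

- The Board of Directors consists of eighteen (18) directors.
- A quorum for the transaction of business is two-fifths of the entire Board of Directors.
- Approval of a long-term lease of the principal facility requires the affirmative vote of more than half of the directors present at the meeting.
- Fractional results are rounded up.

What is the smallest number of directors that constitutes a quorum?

2/5 of 18 = 7.20, rounded up to 8.

8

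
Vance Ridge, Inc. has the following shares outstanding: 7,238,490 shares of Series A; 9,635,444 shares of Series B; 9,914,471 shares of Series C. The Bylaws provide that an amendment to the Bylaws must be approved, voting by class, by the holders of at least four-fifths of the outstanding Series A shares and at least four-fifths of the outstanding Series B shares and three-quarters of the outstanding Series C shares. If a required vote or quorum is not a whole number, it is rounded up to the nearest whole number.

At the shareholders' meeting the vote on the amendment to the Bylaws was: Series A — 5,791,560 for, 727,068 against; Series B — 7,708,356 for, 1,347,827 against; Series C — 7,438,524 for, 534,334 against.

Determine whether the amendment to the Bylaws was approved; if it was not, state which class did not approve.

Series A: 4/5 of 7238490 = 5790792; 5,790,792 required, 5,791,560 in favor — approved.
Series B: 4/5 of 9635444 = 7708355.20, rounded up to 7708356; 7,708,356 required, 7,708,356 in favor — approved.
Series C: 3/4 of 9914471 = 7435853.25, rounded up to 7435854; 7,435,854 required, 7,438,524 in favor — approved.

Approved — every class gave the required vote.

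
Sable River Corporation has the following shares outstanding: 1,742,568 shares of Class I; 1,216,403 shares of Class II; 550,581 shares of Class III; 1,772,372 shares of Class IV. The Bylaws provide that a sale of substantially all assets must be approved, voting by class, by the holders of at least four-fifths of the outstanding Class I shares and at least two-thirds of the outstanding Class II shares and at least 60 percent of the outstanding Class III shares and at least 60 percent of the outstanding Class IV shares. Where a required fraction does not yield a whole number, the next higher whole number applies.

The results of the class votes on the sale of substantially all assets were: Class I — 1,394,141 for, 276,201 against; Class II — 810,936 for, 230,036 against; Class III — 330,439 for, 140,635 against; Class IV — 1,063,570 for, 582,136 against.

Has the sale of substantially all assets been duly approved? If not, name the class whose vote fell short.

Class I: 4/5 of 1742568 = 1394054.40, rounded up to 1394055; 1,394,055 required, 1,394,141 in favor — approved.
Class II: 2/3 of 1216403 = 810935.33, rounded up to 810936; 810,936 required, 810,936 in favor — approved.
Class III: 3/5 of 550581 = 330348.60, rounded up to 330349; 330,349 required, 330,439 in favor — approved.
Class IV: 3/5 of 1772372 = 1063423.20, rounded up to 1063424; 1,063,424 required, 1,063,570 in favor — approved.

Approved — every class gave the required vote.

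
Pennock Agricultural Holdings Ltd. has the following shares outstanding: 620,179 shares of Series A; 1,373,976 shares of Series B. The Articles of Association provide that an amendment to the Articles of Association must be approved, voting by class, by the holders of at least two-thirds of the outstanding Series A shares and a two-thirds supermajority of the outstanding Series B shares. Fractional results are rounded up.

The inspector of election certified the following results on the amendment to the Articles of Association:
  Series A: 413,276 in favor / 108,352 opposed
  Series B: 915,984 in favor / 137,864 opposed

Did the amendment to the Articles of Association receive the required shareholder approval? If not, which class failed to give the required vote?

Series A: 2/3 of 620179 = 413452.67, rounded up to 413453; 413,453 required, 413,276 in favor — not approved.
Series B: 2/3 of 1373976 = 915984; 915,984 required, 915,984 in favor — approved.

Not approved — the Series A shares did not give the required vote.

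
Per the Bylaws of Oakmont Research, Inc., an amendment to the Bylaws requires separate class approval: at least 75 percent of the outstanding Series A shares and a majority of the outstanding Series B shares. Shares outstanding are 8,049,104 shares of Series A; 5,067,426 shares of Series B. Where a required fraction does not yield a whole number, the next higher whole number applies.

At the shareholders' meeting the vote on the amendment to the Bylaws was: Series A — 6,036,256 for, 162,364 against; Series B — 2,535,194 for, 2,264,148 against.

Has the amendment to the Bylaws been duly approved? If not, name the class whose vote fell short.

Series A: 3/4 of 8049104 = 6036828; 6,036,828 required, 6,036,256 in favor — not approved.
Series B: a majority of 5067426 is 2533714; 2,533,714 required, 2,535,194 in favor — approved.

Not approved — the Series A shares did not give the required vote.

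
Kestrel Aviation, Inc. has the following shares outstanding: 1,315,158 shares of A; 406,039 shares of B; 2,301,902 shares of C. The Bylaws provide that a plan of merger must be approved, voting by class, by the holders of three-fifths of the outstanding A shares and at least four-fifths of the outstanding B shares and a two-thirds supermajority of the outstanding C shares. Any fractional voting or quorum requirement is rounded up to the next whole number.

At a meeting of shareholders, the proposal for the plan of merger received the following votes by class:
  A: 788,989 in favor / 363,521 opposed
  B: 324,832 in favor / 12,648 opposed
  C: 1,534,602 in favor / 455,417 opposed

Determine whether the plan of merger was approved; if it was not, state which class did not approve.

Not approved — the A shares did not give the required vote.

A: 3/5 of 1315158 = 789094.80, rounded up to 789095; 789,095 required, 788,989 in favor — not approved.
B: 4/5 of 406039 = 324831.20, rounded up to 324832; 324,832 required, 324,832 in favor — approved.
C: 2/3 of 2301902 = 1534601.33, rounded up to 1534602; 1,534,602 required, 1,534,602 in favor — approved.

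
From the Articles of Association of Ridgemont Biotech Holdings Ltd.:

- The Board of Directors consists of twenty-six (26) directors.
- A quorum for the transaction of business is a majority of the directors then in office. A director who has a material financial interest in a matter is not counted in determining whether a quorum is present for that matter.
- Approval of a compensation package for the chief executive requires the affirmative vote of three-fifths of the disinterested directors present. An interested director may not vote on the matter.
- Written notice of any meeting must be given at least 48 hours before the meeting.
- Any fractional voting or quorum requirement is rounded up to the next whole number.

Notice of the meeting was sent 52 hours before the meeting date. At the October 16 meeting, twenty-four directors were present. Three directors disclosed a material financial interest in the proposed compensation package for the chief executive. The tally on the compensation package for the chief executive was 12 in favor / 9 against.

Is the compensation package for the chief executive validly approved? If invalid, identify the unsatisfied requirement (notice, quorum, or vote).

Notice: 52 hours given; 48 required (52 ≥ 48). Satisfied.
Quorum: 24 present, but the 3 interested directors do not count, leaving 21. Quorum is 14. Satisfied.
Vote: the compensation package for the chief executive requires three-fifths of the disinterested directors present (24 − 3 = 21). 3/5 of 21 = 12.60, rounded up to 13, so 13 affirmative votes are needed; 12 voted in favor. Not satisfied.

Invalid — vote requirement not satisfied.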